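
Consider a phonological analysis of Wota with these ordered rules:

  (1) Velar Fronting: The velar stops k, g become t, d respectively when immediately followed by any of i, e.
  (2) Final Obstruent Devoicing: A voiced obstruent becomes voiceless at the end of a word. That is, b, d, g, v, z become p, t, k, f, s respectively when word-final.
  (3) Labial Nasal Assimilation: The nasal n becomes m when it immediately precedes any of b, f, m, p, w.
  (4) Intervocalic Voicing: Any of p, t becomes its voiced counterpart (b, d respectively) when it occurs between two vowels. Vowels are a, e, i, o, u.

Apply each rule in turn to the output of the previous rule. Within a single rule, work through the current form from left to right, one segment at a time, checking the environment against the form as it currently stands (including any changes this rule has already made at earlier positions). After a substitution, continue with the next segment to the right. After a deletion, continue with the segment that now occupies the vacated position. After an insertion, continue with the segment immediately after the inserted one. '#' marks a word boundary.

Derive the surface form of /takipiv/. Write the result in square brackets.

[tadibif]

(1) Velar Fronting: [takipiv] → [tatipiv]
(2) Final Obstruent Devoicing: [tatipiv] → [tatipif]
(3) Labial Nasal Assimilation: no change — [tatipif]
(4) Intervocalic Voicing: [tatipif] → [tadibif]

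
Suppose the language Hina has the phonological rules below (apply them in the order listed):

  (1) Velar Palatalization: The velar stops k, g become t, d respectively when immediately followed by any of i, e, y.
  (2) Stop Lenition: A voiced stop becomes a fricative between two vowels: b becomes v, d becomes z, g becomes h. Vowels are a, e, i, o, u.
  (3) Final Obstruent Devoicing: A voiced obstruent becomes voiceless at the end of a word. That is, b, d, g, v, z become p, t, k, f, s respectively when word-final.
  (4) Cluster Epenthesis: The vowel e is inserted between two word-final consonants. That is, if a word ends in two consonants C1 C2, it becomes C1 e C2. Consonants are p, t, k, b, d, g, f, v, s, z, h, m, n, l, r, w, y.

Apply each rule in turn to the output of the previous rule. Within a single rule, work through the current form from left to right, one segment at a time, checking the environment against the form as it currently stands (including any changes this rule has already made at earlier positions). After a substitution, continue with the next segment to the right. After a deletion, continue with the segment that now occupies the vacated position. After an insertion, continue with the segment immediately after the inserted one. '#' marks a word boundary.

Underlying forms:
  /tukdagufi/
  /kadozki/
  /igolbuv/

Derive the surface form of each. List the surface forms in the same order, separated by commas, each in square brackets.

[tukdahufi], [kazozti], [iholbuf]

/tukdagufi/:
  (1) Velar Palatalization: no change — [tukdagufi]
  (2) Stop Lenition: [tukdagufi] → [tukdahufi]
  (3) Final Obstruent Devoicing: no change — [tukdahufi]
  (4) Cluster Epenthesis: no change — [tukdahufi]
/kadozki/:
  (1) Velar Palatalization: [kadozki] → [kadozti]
  (2) Stop Lenition: [kadozti] → [kazozti]
  (3) Final Obstruent Devoicing: no change — [kazozti]
  (4) Cluster Epenthesis: no change — [kazozti]
/igolbuv/:
  (1) Velar Palatalization: no change — [igolbuv]
  (2) Stop Lenition: [igolbuv] → [iholbuv]
  (3) Final Obstruent Devoicing: [iholbuv] → [iholbuf]
  (4) Cluster Epenthesis: no change — [iholbuf]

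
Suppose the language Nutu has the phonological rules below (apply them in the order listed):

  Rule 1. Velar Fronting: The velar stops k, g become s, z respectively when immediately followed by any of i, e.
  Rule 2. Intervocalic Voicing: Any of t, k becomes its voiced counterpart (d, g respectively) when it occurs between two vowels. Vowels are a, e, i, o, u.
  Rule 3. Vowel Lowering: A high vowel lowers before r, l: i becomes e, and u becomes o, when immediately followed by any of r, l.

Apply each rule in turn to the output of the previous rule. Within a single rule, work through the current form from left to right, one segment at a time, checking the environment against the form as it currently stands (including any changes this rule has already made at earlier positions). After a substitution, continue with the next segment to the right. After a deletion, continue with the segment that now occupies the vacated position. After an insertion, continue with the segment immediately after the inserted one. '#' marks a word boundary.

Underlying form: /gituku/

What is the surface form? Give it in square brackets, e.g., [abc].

[zidugu]

Rule 1 Velar Fronting: [gituku] → [zituku]
Rule 2 Intervocalic Voicing: [zituku] → [zidugu]
Rule 3 Vowel Lowering: no change — [zidugu]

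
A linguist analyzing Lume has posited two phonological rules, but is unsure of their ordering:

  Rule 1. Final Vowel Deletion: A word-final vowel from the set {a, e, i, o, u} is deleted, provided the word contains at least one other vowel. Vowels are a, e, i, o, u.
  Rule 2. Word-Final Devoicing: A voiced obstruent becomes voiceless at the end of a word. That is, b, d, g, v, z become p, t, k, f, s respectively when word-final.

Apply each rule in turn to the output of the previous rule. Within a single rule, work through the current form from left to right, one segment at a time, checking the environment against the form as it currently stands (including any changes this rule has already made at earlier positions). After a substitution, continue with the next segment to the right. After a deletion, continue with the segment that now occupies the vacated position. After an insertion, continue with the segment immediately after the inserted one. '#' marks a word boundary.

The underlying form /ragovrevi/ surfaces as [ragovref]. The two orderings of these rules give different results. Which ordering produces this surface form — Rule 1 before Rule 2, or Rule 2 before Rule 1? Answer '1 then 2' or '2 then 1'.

1 then 2

Order 1 then 2:
  1 Final Vowel Deletion: [ragovrevi] → [ragovrev]
  2 Word-Final Devoicing: [ragovrev] → [ragovref]
  result: [ragovref]
Order 2 then 1:
  2 Word-Final Devoicing: no change — [ragovrevi]
  1 Final Vowel Deletion: [ragovrevi] → [ragovrev]
  result: [ragovrev]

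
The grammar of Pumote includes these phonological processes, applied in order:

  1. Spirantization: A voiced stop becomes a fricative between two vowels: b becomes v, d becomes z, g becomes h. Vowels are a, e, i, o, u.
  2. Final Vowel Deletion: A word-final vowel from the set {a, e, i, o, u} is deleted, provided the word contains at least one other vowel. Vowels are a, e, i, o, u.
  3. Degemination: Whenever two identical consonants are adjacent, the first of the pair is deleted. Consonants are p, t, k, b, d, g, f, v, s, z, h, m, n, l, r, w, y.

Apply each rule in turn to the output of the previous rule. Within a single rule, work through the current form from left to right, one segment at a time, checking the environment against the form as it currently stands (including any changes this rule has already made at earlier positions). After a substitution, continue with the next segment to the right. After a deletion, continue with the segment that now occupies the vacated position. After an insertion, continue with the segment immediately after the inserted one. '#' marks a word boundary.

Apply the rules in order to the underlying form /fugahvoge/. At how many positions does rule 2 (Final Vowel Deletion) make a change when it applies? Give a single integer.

1 Spirantization: [fugahvoge] → [fuhahvohe]
2 Final Vowel Deletion: [fuhahvohe] → [fuhahvoh]
3 Degemination: no change — [fuhahvoh]
Rule 2 changed 1 position(s).

1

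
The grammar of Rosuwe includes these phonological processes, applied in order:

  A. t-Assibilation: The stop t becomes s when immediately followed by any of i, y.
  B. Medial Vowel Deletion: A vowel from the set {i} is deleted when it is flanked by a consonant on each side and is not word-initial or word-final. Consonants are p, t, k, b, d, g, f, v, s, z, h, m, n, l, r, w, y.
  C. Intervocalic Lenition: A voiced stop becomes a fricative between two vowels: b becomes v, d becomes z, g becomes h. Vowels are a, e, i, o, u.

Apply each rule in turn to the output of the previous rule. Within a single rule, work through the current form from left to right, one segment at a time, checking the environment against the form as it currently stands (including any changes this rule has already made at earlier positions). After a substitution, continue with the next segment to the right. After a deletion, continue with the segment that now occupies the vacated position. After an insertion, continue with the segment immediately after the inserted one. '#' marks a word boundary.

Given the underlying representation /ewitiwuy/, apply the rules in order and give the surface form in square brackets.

A t-Assibilation: [ewitiwuy] → [ewisiwuy]
B Medial Vowel Deletion: [ewisiwuy] → [ewswuy]
C Intervocalic Lenition: no change — [ewswuy]

[ewswuy]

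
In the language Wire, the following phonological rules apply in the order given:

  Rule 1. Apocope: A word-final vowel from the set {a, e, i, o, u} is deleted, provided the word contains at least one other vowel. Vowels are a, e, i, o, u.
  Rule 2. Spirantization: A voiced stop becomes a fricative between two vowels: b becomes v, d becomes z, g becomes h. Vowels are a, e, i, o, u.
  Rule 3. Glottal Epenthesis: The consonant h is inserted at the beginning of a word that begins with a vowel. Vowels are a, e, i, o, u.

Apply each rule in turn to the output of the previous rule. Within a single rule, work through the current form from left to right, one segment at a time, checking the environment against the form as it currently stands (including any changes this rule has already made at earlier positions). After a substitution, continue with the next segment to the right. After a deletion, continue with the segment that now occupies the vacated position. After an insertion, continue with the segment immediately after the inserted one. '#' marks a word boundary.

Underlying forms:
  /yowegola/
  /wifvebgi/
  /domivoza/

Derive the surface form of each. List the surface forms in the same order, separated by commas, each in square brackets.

/yowegola/:
  Rule 1 Apocope: [yowegola] → [yowegol]
  Rule 2 Spirantization: [yowegol] → [yowehol]
  Rule 3 Glottal Epenthesis: no change — [yowehol]
/wifvebgi/:
  Rule 1 Apocope: [wifvebgi] → [wifvebg]
  Rule 2 Spirantization: no change — [wifvebg]
  Rule 3 Glottal Epenthesis: no change — [wifvebg]
/domivoza/:
  Rule 1 Apocope: [domivoza] → [domivoz]
  Rule 2 Spirantization: no change — [domivoz]
  Rule 3 Glottal Epenthesis: no change — [domivoz]

[yowehol], [wifvebg], [domivoz]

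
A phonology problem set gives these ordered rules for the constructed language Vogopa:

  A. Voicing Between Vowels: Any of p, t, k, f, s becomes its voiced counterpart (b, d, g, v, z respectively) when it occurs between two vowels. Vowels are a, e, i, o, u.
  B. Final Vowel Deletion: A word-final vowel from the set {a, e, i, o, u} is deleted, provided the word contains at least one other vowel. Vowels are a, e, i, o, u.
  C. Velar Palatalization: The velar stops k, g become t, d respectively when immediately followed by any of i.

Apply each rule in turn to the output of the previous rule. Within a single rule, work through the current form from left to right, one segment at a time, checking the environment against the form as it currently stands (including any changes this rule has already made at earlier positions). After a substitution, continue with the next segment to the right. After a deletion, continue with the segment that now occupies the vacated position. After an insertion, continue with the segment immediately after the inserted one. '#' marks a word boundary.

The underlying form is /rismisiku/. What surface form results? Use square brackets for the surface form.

A Voicing Between Vowels: [rismisiku] → [rismizigu]
B Final Vowel Deletion: [rismizigu] → [rismizig]
C Velar Palatalization: no change — [rismizig]

[rismizig]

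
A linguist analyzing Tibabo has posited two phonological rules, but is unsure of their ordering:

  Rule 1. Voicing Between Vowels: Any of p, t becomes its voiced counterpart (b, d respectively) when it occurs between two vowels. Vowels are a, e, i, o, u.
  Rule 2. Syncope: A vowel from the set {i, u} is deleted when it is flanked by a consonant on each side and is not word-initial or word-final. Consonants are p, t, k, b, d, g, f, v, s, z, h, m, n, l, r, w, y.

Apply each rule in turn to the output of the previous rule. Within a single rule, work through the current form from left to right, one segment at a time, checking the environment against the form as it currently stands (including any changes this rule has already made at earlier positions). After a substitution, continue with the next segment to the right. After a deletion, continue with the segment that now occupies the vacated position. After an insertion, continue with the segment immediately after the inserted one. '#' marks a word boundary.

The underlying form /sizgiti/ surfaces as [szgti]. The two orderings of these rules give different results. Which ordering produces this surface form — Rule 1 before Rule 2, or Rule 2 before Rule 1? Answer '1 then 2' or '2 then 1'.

2 then 1

Order 1 then 2:
  1 Voicing Between Vowels: [sizgiti] → [sizgidi]
  2 Syncope: [sizgidi] → [szgdi]
  result: [szgdi]
Order 2 then 1:
  2 Syncope: [sizgiti] → [szgti]
  1 Voicing Between Vowels: no change — [szgti]
  result: [szgti]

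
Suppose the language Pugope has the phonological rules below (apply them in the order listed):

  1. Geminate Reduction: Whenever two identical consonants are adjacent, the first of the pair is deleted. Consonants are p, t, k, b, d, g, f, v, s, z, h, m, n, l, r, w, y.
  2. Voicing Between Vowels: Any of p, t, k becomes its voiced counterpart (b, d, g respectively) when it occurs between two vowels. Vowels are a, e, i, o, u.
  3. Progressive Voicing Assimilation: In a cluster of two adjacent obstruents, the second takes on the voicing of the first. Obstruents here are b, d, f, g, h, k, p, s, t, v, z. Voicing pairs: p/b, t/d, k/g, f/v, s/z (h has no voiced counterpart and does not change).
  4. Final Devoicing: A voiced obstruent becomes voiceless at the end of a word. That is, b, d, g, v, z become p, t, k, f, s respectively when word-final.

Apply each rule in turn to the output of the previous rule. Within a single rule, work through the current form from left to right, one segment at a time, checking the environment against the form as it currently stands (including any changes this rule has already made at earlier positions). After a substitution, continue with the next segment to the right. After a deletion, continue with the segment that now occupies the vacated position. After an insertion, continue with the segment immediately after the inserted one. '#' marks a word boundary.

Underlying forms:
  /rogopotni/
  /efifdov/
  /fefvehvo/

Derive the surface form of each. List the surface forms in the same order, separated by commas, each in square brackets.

/rogopotni/:
  1 Geminate Reduction: no change — [rogopotni]
  2 Voicing Between Vowels: [rogopotni] → [rogobotni]
  3 Progressive Voicing Assimilation: no change — [rogobotni]
  4 Final Devoicing: no change — [rogobotni]
/efifdov/:
  1 Geminate Reduction: no change — [efifdov]
  2 Voicing Between Vowels: no change — [efifdov]
  3 Progressive Voicing Assimilation: [efifdov] → [efiftov]
  4 Final Devoicing: [efiftov] → [efiftof]
/fefvehvo/:
  1 Geminate Reduction: no change — [fefvehvo]
  2 Voicing Between Vowels: no change — [fefvehvo]
  3 Progressive Voicing Assimilation: [fefvehvo] → [feffehfo]
  4 Final Devoicing: no change — [feffehfo]

[rogobotni], [efiftof], [feffehfo]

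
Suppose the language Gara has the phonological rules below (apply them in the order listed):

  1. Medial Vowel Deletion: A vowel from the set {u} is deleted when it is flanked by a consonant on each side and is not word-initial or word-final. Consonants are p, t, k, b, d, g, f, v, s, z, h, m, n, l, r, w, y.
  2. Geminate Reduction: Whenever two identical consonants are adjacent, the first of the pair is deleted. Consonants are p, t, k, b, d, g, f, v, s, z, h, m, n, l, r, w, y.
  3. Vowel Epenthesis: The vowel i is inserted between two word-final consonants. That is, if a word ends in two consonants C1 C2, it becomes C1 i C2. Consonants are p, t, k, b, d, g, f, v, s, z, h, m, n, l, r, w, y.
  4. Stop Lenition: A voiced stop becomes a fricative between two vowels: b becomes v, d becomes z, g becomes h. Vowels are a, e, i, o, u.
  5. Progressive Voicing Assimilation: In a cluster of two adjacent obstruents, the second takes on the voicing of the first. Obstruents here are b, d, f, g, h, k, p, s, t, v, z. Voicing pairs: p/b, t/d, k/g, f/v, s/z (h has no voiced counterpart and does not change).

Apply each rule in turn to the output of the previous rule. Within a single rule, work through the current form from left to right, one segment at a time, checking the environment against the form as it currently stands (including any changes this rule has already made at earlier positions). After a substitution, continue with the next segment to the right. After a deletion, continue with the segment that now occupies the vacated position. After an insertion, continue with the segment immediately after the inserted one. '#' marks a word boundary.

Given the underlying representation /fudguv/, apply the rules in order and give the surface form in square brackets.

[ftkiv]

1 Medial Vowel Deletion: [fudguv] → [fdgv]
2 Geminate Reduction: no change — [fdgv]
3 Vowel Epenthesis: [fdgv] → [fdgiv]
4 Stop Lenition: no change — [fdgiv]
5 Progressive Voicing Assimilation: [fdgiv] → [ftkiv]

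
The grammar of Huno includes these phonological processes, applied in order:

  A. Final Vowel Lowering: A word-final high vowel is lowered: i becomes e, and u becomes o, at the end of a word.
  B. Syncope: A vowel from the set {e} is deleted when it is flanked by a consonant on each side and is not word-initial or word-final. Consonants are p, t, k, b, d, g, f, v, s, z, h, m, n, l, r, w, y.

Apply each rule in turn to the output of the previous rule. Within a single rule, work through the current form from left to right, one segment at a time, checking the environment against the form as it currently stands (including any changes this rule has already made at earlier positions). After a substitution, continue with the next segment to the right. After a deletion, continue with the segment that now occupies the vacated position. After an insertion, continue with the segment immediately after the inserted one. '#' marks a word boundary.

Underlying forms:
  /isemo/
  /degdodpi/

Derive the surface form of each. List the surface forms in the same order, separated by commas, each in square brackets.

[ismo], [dgdodpe]

/isemo/:
  A Final Vowel Lowering: no change — [isemo]
  B Syncope: [isemo] → [ismo]
/degdodpi/:
  A Final Vowel Lowering: [degdodpi] → [degdodpe]
  B Syncope: [degdodpe] → [dgdodpe]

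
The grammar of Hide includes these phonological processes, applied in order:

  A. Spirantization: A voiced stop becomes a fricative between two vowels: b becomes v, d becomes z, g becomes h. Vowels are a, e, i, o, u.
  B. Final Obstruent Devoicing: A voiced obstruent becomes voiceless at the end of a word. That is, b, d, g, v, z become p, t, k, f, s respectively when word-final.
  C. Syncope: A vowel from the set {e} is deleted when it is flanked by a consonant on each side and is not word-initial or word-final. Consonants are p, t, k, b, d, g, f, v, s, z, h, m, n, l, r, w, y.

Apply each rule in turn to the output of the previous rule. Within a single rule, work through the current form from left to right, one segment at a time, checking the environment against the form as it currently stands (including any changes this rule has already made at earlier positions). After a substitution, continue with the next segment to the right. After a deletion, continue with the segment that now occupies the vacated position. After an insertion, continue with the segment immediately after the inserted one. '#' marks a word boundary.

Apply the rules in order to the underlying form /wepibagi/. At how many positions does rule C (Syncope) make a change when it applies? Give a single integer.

A Spirantization: [wepibagi] → [wepivahi]
B Final Obstruent Devoicing: no change — [wepivahi]
C Syncope: [wepivahi] → [wpivahi]
Rule C changed 1 position(s).

1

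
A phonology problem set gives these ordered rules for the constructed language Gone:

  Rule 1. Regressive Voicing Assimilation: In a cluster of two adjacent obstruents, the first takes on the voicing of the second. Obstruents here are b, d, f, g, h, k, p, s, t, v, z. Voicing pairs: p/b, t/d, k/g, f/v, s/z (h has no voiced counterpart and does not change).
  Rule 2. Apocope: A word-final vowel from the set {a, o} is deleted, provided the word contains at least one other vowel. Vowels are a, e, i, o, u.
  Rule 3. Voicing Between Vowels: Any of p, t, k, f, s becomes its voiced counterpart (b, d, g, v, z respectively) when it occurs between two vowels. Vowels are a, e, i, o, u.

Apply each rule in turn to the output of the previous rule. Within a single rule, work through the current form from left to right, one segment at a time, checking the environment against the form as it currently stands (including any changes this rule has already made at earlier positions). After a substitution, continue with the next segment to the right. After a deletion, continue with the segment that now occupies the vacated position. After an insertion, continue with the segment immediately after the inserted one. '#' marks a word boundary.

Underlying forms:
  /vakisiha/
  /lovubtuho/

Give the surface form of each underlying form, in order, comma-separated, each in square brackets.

[vagizih], [lovuptuh]

/vakisiha/:
  Rule 1 Regressive Voicing Assimilation: no change — [vakisiha]
  Rule 2 Apocope: [vakisiha] → [vakisih]
  Rule 3 Voicing Between Vowels: [vakisih] → [vagizih]
/lovubtuho/:
  Rule 1 Regressive Voicing Assimilation: [lovubtuho] → [lovuptuho]
  Rule 2 Apocope: [lovuptuho] → [lovuptuh]
  Rule 3 Voicing Between Vowels: no change — [lovuptuh]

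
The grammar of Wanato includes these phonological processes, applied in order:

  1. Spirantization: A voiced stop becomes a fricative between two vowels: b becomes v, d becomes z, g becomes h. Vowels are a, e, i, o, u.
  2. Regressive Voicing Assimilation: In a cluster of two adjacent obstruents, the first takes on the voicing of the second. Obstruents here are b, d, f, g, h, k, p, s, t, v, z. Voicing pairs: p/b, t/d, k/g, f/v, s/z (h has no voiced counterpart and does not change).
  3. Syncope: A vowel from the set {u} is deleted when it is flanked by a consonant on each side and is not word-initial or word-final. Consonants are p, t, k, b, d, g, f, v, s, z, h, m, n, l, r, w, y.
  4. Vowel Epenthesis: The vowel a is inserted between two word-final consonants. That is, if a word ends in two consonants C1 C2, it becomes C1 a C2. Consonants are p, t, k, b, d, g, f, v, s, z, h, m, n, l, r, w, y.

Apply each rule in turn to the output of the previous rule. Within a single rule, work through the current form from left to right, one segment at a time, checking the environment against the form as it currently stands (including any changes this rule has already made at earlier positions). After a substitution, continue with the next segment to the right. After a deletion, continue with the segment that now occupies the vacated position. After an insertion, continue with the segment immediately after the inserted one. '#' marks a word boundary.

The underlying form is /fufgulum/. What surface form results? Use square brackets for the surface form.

[fvglam]

1 Spirantization: no change — [fufgulum]
2 Regressive Voicing Assimilation: [fufgulum] → [fuvgulum]
3 Syncope: [fuvgulum] → [fvglm]
4 Vowel Epenthesis: [fvglm] → [fvglam]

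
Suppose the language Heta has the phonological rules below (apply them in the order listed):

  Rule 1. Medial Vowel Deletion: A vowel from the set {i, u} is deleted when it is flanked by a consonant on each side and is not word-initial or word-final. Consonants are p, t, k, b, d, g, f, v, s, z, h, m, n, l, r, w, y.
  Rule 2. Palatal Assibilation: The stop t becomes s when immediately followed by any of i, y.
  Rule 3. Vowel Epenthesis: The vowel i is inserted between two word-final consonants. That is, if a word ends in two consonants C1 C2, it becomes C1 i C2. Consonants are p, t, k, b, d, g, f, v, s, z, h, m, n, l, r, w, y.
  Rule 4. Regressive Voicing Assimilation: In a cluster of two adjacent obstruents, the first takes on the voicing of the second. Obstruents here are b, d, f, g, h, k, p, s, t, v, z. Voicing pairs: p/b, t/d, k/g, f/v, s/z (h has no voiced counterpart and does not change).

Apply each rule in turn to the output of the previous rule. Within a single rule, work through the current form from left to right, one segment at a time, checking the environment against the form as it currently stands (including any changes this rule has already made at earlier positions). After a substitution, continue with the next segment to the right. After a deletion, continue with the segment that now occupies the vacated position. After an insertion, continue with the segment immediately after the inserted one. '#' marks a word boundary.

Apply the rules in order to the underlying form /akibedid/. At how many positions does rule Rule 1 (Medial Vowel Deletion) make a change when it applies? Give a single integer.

2

Rule 1 Medial Vowel Deletion: [akibedid] → [akbedd]
Rule 2 Palatal Assibilation: no change — [akbedd]
Rule 3 Vowel Epenthesis: [akbedd] → [akbedid]
Rule 4 Regressive Voicing Assimilation: [akbedid] → [agbedid]
Rule Rule 1 changed 2 position(s).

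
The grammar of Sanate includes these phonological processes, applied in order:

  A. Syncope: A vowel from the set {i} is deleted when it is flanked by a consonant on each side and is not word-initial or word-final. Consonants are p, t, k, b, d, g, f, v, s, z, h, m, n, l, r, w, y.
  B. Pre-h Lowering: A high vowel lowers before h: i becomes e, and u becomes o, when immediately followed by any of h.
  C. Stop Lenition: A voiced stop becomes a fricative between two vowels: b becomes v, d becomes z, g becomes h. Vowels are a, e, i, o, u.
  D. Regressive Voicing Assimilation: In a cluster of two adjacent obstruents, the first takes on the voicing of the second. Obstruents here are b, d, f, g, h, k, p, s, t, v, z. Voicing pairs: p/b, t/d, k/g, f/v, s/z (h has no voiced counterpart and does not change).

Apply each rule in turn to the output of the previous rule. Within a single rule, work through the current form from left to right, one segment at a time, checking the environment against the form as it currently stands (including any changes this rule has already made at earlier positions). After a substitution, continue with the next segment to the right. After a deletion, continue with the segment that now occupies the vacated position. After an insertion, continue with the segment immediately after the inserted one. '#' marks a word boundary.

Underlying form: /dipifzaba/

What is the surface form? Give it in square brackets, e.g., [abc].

A Syncope: [dipifzaba] → [dpfzaba]
B Pre-h Lowering: no change — [dpfzaba]
C Stop Lenition: [dpfzaba] → [dpfzava]
D Regressive Voicing Assimilation: [dpfzava] → [tpvzava]

[tpvzava]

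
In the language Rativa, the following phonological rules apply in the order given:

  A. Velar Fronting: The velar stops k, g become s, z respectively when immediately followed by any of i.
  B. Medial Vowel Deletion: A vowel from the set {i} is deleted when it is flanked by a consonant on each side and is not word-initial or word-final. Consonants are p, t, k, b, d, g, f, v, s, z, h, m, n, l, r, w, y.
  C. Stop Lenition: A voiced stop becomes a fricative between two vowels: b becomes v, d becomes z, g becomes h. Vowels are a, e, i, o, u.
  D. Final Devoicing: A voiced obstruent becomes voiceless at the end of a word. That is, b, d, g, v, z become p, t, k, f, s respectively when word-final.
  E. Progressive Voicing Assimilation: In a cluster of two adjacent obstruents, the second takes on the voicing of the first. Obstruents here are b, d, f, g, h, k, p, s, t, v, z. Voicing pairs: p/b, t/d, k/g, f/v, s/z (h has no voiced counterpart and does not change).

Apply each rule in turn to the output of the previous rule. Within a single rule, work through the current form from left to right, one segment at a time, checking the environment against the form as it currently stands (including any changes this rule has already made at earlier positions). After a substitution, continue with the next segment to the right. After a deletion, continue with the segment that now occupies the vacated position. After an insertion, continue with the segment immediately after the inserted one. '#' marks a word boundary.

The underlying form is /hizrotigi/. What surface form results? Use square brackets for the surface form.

A Velar Fronting: [hizrotigi] → [hizrotizi]
B Medial Vowel Deletion: [hizrotizi] → [hzrotzi]
C Stop Lenition: no change — [hzrotzi]
D Final Devoicing: no change — [hzrotzi]
E Progressive Voicing Assimilation: [hzrotzi] → [hsrotsi]

[hsrotsi]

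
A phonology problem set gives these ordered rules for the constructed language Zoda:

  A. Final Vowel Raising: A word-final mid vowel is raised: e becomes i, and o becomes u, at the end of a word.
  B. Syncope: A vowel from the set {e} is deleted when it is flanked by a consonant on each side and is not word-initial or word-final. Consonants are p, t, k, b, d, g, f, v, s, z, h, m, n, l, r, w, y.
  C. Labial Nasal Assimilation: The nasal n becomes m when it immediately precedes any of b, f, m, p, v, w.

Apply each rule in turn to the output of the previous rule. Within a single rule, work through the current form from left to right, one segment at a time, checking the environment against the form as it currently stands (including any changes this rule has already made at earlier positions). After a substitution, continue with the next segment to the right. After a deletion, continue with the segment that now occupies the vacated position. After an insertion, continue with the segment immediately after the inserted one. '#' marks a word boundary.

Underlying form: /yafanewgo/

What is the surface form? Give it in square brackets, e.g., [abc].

[yafamwgu]

A Final Vowel Raising: [yafanewgo] → [yafanewgu]
B Syncope: [yafanewgu] → [yafanwgu]
C Labial Nasal Assimilation: [yafanwgu] → [yafamwgu]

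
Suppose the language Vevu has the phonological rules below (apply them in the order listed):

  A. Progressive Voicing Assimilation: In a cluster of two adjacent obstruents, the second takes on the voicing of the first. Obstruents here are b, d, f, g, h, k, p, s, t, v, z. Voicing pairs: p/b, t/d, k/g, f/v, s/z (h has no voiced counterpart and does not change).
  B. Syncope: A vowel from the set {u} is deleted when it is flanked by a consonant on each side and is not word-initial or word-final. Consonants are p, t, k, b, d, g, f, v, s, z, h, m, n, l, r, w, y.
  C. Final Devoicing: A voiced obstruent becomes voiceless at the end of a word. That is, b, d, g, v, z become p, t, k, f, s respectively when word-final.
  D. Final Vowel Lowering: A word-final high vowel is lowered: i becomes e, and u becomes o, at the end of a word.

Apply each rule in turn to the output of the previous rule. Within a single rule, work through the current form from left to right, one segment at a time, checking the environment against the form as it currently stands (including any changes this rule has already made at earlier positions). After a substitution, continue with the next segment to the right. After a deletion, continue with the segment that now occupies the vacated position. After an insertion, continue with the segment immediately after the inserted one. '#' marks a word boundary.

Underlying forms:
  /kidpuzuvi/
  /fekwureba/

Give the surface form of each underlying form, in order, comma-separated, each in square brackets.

[kidbzve], [fekwreba]

/kidpuzuvi/:
  A Progressive Voicing Assimilation: [kidpuzuvi] → [kidbuzuvi]
  B Syncope: [kidbuzuvi] → [kidbzvi]
  C Final Devoicing: no change — [kidbzvi]
  D Final Vowel Lowering: [kidbzvi] → [kidbzve]
/fekwureba/:
  A Progressive Voicing Assimilation: no change — [fekwureba]
  B Syncope: [fekwureba] → [fekwreba]
  C Final Devoicing: no change — [fekwreba]
  D Final Vowel Lowering: no change — [fekwreba]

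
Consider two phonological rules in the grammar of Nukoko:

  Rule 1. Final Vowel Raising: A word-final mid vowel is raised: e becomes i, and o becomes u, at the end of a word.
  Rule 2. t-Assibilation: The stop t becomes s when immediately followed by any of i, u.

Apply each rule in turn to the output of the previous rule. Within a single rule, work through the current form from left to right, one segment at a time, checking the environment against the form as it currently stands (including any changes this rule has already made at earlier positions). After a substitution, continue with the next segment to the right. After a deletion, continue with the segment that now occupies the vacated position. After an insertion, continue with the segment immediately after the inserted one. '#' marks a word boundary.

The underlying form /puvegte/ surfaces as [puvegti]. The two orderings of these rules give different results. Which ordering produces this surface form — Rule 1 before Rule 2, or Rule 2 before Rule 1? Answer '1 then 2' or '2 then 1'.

2 then 1

Order 1 then 2:
  1 Final Vowel Raising: [puvegte] → [puvegti]
  2 t-Assibilation: [puvegti] → [puvegsi]
  result: [puvegsi]
Order 2 then 1:
  2 t-Assibilation: no change — [puvegte]
  1 Final Vowel Raising: [puvegte] → [puvegti]
  result: [puvegti]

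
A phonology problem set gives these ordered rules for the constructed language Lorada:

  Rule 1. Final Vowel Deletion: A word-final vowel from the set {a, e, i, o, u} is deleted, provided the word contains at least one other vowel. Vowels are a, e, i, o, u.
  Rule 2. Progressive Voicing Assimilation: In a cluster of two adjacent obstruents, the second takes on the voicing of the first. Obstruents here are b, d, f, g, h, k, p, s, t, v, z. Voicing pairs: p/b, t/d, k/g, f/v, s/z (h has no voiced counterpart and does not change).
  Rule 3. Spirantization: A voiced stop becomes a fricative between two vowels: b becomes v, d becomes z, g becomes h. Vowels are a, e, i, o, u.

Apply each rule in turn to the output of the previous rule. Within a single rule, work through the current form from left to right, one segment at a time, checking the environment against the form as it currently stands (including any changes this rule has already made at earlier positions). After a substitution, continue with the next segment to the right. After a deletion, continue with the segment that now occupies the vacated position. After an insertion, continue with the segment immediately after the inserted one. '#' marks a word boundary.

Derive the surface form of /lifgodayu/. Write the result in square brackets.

Rule 1 Final Vowel Deletion: [lifgodayu] → [lifgoday]
Rule 2 Progressive Voicing Assimilation: [lifgoday] → [lifkoday]
Rule 3 Spirantization: [lifkoday] → [lifkozay]

[lifkozay]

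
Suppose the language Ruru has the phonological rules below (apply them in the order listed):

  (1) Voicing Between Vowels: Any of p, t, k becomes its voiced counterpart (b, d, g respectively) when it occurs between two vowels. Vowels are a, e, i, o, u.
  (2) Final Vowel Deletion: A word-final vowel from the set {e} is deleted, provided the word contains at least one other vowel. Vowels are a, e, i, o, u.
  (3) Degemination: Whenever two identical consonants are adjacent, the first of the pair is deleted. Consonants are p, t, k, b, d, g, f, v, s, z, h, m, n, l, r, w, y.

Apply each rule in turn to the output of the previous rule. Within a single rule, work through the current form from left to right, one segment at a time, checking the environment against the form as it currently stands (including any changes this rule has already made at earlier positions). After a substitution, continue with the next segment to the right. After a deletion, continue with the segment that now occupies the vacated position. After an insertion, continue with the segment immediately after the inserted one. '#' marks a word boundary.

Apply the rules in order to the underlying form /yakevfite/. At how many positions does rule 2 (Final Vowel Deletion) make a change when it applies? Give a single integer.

(1) Voicing Between Vowels: [yakevfite] → [yagevfide]
(2) Final Vowel Deletion: [yagevfide] → [yagevfid]
(3) Degemination: no change — [yagevfid]
Rule 2 changed 1 position(s).

1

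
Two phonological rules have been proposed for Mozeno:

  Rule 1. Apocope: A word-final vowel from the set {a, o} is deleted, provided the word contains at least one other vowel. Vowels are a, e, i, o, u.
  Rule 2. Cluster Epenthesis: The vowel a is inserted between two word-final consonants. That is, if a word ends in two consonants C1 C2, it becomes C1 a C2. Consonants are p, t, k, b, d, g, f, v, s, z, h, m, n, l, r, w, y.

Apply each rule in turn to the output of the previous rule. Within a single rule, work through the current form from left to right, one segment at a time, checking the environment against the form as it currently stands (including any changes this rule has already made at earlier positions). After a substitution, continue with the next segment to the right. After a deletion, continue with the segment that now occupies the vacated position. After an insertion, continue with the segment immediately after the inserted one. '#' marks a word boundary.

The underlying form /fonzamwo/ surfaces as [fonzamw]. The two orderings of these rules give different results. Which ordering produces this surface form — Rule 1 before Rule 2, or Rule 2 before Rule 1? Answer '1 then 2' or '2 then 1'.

2 then 1

Order 1 then 2:
  1 Apocope: [fonzamwo] → [fonzamw]
  2 Cluster Epenthesis: [fonzamw] → [fonzamaw]
  result: [fonzamaw]
Order 2 then 1:
  2 Cluster Epenthesis: no change — [fonzamwo]
  1 Apocope: [fonzamwo] → [fonzamw]
  result: [fonzamw]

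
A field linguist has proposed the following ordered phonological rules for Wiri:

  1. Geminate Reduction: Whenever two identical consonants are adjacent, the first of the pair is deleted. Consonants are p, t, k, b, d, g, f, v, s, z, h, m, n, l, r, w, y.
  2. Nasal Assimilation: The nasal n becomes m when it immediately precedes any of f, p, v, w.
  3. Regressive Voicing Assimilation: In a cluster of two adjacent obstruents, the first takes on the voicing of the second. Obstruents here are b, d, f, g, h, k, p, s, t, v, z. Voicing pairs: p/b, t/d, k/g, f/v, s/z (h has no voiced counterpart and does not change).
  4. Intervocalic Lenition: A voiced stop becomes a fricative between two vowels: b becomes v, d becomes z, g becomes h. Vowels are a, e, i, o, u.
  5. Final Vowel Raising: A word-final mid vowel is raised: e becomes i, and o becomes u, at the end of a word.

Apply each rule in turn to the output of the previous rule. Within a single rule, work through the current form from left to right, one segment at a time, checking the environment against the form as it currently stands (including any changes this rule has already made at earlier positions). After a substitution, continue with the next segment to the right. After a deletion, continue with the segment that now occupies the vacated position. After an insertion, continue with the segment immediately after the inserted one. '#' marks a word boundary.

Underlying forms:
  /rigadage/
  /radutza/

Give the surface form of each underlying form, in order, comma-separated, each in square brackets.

[rihazahi], [razudza]

/rigadage/:
  1 Geminate Reduction: no change — [rigadage]
  2 Nasal Assimilation: no change — [rigadage]
  3 Regressive Voicing Assimilation: no change — [rigadage]
  4 Intervocalic Lenition: [rigadage] → [rihazahe]
  5 Final Vowel Raising: [rihazahe] → [rihazahi]
/radutza/:
  1 Geminate Reduction: no change — [radutza]
  2 Nasal Assimilation: no change — [radutza]
  3 Regressive Voicing Assimilation: [radutza] → [radudza]
  4 Intervocalic Lenition: [radudza] → [razudza]
  5 Final Vowel Raising: no change — [razudza]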